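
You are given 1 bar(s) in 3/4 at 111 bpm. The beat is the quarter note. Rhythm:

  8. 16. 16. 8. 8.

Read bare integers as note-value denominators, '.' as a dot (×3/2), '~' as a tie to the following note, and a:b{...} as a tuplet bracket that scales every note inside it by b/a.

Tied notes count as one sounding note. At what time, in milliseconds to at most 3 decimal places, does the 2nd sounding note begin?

1. 0.0ms @ 0 + 405.405ms (3/4)
2. 405.405ms @ 3/4 + 202.703ms (3/8)
3. 608.108ms @ 9/8 + 202.703ms (3/8)
4. 810.811ms @ 3/2 + 405.405ms (3/4)
5. 1216.216ms @ 9/4 + 405.405ms (3/4)

note 2 onset = 3/4b = 405.405ms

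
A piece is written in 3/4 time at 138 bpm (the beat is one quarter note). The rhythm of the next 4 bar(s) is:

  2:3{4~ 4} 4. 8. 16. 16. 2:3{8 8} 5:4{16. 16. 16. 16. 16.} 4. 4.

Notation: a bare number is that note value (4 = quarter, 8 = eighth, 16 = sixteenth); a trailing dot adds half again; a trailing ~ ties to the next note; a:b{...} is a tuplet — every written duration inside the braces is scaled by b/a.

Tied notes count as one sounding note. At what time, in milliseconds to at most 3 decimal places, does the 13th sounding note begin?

note 13 onset = 9b = 3913.043ms

1. 0.0ms @ 0 + 1304.348ms (3)
2. 1304.348ms @ 3 + 652.174ms (3/2)
3. 1956.522ms @ 9/2 + 326.087ms (3/4)
4. 2282.609ms @ 21/4 + 163.043ms (3/8)
5. 2445.652ms @ 45/8 + 163.043ms (3/8)
6. 2608.696ms @ 6 + 326.087ms (3/4)
7. 2934.783ms @ 27/4 + 326.087ms (3/4)
8. 3260.87ms @ 15/2 + 130.435ms (3/10)
9. 3391.304ms @ 39/5 + 130.435ms (3/10)
10. 3521.739ms @ 81/10 + 130.435ms (3/10)
11. 3652.174ms @ 42/5 + 130.435ms (3/10)
12. 3782.609ms @ 87/10 + 130.435ms (3/10)
13. 3913.043ms @ 9 + 652.174ms (3/2)
14. 4565.217ms @ 21/2 + 652.174ms (3/2)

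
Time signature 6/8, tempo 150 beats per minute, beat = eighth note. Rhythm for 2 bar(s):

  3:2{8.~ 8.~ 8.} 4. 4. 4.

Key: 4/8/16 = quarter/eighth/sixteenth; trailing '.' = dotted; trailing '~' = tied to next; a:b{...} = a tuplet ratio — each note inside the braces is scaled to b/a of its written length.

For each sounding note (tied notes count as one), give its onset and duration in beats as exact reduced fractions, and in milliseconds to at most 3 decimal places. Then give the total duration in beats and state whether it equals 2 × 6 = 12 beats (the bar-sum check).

1) 0.0ms=0b +1200.0ms=3b
2) 1200.0ms=3b +1200.0ms=3b
3) 2400.0ms=6b +1200.0ms=3b
4) 3600.0ms=9b +1200.0ms=3b
Σ=12b of 12 (150bpm 6/8) — PASS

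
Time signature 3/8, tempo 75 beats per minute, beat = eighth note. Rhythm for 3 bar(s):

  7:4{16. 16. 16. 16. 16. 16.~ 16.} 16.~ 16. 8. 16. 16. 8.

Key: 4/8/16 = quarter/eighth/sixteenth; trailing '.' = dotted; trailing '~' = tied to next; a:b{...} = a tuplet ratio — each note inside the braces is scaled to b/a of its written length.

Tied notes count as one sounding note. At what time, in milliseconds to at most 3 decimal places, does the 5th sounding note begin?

1. 0.0ms @ 0 + 342.857ms (3/7)
2. 342.857ms @ 3/7 + 342.857ms (3/7)
3. 685.714ms @ 6/7 + 342.857ms (3/7)
4. 1028.571ms @ 9/7 + 342.857ms (3/7)
5. 1371.429ms @ 12/7 + 342.857ms (3/7)
6. 1714.286ms @ 15/7 + 685.714ms (6/7)
7. 2400.0ms @ 3 + 1200.0ms (3/2)
8. 3600.0ms @ 9/2 + 1200.0ms (3/2)
9. 4800.0ms @ 6 + 600.0ms (3/4)
10. 5400.0ms @ 27/4 + 600.0ms (3/4)
11. 6000.0ms @ 15/2 + 1200.0ms (3/2)

note 5 onset = 12/7b = 1371.429ms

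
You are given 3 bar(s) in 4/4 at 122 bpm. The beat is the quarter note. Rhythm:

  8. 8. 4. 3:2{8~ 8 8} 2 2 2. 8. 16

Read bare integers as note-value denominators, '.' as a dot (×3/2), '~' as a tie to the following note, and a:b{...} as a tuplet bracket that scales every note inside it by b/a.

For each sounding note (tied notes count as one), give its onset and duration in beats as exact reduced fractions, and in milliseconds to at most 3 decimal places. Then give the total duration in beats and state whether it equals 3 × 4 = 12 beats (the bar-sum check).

1) 0.0ms=0b +368.852ms=3/4b
2) 368.852ms=3/4b +368.852ms=3/4b
3) 737.705ms=3/2b +737.705ms=3/2b
4) 1475.41ms=3b +327.869ms=2/3b
5) 1803.279ms=11/3b +163.934ms=1/3b
6) 1967.213ms=4b +983.607ms=2b
7) 2950.82ms=6b +983.607ms=2b
8) 3934.426ms=8b +1475.41ms=3b
9) 5409.836ms=11b +368.852ms=3/4b
10) 5778.689ms=47/4b +122.951ms=1/4b
Σ=12b of 12 (122bpm 4/4) — PASS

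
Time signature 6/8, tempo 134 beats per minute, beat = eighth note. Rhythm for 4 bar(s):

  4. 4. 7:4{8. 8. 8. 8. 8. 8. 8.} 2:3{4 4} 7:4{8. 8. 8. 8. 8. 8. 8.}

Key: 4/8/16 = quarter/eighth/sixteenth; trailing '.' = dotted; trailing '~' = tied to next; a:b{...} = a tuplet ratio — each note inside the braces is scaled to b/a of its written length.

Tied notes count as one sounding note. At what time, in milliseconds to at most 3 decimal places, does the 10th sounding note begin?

1. 0.0ms @ 0 + 1343.284ms (3)
2. 1343.284ms @ 3 + 1343.284ms (3)
3. 2686.567ms @ 6 + 383.795ms (6/7)
4. 3070.362ms @ 48/7 + 383.795ms (6/7)
5. 3454.158ms @ 54/7 + 383.795ms (6/7)
6. 3837.953ms @ 60/7 + 383.795ms (6/7)
7. 4221.748ms @ 66/7 + 383.795ms (6/7)
8. 4605.544ms @ 72/7 + 383.795ms (6/7)
9. 4989.339ms @ 78/7 + 383.795ms (6/7)
10. 5373.134ms @ 12 + 1343.284ms (3)
11. 6716.418ms @ 15 + 1343.284ms (3)
12. 8059.701ms @ 18 + 383.795ms (6/7)
13. 8443.497ms @ 132/7 + 383.795ms (6/7)
14. 8827.292ms @ 138/7 + 383.795ms (6/7)
15. 9211.087ms @ 144/7 + 383.795ms (6/7)
16. 9594.883ms @ 150/7 + 383.795ms (6/7)
17. 9978.678ms @ 156/7 + 383.795ms (6/7)
18. 10362.473ms @ 162/7 + 383.795ms (6/7)

note 10 onset = 12b = 5373.134ms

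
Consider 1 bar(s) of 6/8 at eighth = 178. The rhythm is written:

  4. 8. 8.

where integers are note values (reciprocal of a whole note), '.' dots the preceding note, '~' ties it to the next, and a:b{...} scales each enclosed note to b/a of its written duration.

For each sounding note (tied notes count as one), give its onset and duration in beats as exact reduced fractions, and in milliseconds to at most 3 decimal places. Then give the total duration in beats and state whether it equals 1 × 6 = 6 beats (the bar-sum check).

1) 0.0ms=0b +1011.236ms=3b
2) 1011.236ms=3b +505.618ms=3/2b
3) 1516.854ms=9/2b +505.618ms=3/2b
Σ=6b of 6 (178bpm 6/8) — PASS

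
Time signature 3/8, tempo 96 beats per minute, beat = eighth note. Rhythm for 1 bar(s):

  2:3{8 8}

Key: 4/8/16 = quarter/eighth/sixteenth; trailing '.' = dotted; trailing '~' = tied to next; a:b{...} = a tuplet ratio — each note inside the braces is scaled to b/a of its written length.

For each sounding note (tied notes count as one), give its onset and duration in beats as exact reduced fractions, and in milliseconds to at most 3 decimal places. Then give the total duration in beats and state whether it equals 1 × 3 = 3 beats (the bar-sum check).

1) 0.0ms=0b +937.5ms=3/2b
2) 937.5ms=3/2b +937.5ms=3/2b
Σ=3b of 3 (96bpm 3/8) — PASS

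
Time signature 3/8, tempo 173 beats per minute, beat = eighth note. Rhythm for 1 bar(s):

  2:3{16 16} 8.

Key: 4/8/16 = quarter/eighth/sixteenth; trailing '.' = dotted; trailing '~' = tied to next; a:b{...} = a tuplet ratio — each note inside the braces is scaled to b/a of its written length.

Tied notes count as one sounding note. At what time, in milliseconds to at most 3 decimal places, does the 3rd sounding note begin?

note 3 onset = 3/2b = 520.231ms

1. 0.0ms @ 0 + 260.116ms (3/4)
2. 260.116ms @ 3/4 + 260.116ms (3/4)
3. 520.231ms @ 3/2 + 520.231ms (3/2)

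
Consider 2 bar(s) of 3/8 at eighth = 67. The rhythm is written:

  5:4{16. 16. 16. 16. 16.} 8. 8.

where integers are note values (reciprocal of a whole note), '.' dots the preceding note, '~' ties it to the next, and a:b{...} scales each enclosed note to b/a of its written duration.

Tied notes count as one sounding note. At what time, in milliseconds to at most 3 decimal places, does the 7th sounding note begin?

1. 0.0ms @ 0 + 537.313ms (3/5)
2. 537.313ms @ 3/5 + 537.313ms (3/5)
3. 1074.627ms @ 6/5 + 537.313ms (3/5)
4. 1611.94ms @ 9/5 + 537.313ms (3/5)
5. 2149.254ms @ 12/5 + 537.313ms (3/5)
6. 2686.567ms @ 3 + 1343.284ms (3/2)
7. 4029.851ms @ 9/2 + 1343.284ms (3/2)

note 7 onset = 9/2b = 4029.851ms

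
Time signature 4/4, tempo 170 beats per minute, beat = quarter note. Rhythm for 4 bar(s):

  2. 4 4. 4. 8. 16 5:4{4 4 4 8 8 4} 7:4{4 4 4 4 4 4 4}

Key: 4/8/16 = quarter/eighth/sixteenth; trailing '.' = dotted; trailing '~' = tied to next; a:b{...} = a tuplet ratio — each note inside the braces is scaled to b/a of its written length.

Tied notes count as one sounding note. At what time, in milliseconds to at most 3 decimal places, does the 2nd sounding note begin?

1. 0.0ms @ 0 + 1058.824ms (3)
2. 1058.824ms @ 3 + 352.941ms (1)
3. 1411.765ms @ 4 + 529.412ms (3/2)
4. 1941.176ms @ 11/2 + 529.412ms (3/2)
5. 2470.588ms @ 7 + 264.706ms (3/4)
6. 2735.294ms @ 31/4 + 88.235ms (1/4)
7. 2823.529ms @ 8 + 282.353ms (4/5)
8. 3105.882ms @ 44/5 + 282.353ms (4/5)
9. 3388.235ms @ 48/5 + 282.353ms (4/5)
10. 3670.588ms @ 52/5 + 141.176ms (2/5)
11. 3811.765ms @ 54/5 + 141.176ms (2/5)
12. 3952.941ms @ 56/5 + 282.353ms (4/5)
13. 4235.294ms @ 12 + 201.681ms (4/7)
14. 4436.975ms @ 88/7 + 201.681ms (4/7)
15. 4638.655ms @ 92/7 + 201.681ms (4/7)
16. 4840.336ms @ 96/7 + 201.681ms (4/7)
17. 5042.017ms @ 100/7 + 201.681ms (4/7)
18. 5243.697ms @ 104/7 + 201.681ms (4/7)
19. 5445.378ms @ 108/7 + 201.681ms (4/7)

note 2 onset = 3b = 1058.824ms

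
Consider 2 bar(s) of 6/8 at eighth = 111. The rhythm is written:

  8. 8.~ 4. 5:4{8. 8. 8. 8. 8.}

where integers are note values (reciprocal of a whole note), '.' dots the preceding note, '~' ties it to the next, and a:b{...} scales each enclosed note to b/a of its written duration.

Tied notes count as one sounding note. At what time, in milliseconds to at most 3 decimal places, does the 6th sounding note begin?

note 6 onset = 48/5b = 5189.189ms

1. 0.0ms @ 0 + 810.811ms (3/2)
2. 810.811ms @ 3/2 + 2432.432ms (9/2)
3. 3243.243ms @ 6 + 648.649ms (6/5)
4. 3891.892ms @ 36/5 + 648.649ms (6/5)
5. 4540.541ms @ 42/5 + 648.649ms (6/5)
6. 5189.189ms @ 48/5 + 648.649ms (6/5)
7. 5837.838ms @ 54/5 + 648.649ms (6/5)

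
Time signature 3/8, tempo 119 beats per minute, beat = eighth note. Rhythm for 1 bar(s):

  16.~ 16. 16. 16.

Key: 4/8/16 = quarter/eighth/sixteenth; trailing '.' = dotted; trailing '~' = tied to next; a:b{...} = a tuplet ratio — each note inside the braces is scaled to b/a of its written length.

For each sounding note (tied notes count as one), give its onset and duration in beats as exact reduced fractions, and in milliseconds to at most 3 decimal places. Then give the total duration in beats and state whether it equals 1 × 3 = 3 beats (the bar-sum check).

1) 0.0ms=0b +756.303ms=3/2b
2) 756.303ms=3/2b +378.151ms=3/4b
3) 1134.454ms=9/4b +378.151ms=3/4b
Σ=3b of 3 (119bpm 3/8) — PASS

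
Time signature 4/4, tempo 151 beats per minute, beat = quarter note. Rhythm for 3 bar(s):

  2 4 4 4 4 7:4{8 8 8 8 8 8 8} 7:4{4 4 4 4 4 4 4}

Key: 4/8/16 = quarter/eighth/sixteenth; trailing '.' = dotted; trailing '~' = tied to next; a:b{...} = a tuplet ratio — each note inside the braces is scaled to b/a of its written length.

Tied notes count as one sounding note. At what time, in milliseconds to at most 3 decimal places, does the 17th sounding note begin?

note 17 onset = 72/7b = 4087.039ms

1. 0.0ms @ 0 + 794.702ms (2)
2. 794.702ms @ 2 + 397.351ms (1)
3. 1192.053ms @ 3 + 397.351ms (1)
4. 1589.404ms @ 4 + 397.351ms (1)
5. 1986.755ms @ 5 + 397.351ms (1)
6. 2384.106ms @ 6 + 113.529ms (2/7)
7. 2497.635ms @ 44/7 + 113.529ms (2/7)
8. 2611.164ms @ 46/7 + 113.529ms (2/7)
9. 2724.693ms @ 48/7 + 113.529ms (2/7)
10. 2838.221ms @ 50/7 + 113.529ms (2/7)
11. 2951.75ms @ 52/7 + 113.529ms (2/7)
12. 3065.279ms @ 54/7 + 113.529ms (2/7)
13. 3178.808ms @ 8 + 227.058ms (4/7)
14. 3405.866ms @ 60/7 + 227.058ms (4/7)
15. 3632.923ms @ 64/7 + 227.058ms (4/7)
16. 3859.981ms @ 68/7 + 227.058ms (4/7)
17. 4087.039ms @ 72/7 + 227.058ms (4/7)
18. 4314.096ms @ 76/7 + 227.058ms (4/7)
19. 4541.154ms @ 80/7 + 227.058ms (4/7)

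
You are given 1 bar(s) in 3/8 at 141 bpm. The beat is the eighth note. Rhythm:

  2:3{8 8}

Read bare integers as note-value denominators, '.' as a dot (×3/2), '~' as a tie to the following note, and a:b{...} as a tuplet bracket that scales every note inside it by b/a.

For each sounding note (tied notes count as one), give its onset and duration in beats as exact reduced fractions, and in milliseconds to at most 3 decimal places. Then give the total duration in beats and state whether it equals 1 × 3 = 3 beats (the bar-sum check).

1) 0.0ms=0b +638.298ms=3/2b
2) 638.298ms=3/2b +638.298ms=3/2b
Σ=3b of 3 (141bpm 3/8) — PASS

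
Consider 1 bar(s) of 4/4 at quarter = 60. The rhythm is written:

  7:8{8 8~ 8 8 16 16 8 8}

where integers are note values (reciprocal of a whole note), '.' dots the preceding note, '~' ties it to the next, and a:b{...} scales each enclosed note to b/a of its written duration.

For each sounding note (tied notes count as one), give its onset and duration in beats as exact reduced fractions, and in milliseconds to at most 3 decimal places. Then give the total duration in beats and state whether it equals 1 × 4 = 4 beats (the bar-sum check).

1) 0.0ms=0b +571.429ms=4/7b
2) 571.429ms=4/7b +1142.857ms=8/7b
3) 1714.286ms=12/7b +571.429ms=4/7b
4) 2285.714ms=16/7b +285.714ms=2/7b
5) 2571.429ms=18/7b +285.714ms=2/7b
6) 2857.143ms=20/7b +571.429ms=4/7b
7) 3428.571ms=24/7b +571.429ms=4/7b
Σ=4b of 4 (60bpm 4/4) — PASS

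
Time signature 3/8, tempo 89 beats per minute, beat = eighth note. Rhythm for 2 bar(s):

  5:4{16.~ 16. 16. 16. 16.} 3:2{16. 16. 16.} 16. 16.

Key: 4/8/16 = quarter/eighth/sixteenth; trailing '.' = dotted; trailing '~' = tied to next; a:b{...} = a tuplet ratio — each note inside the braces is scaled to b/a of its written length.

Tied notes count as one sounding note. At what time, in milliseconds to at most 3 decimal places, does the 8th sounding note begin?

note 8 onset = 9/2b = 3033.708ms

1. 0.0ms @ 0 + 808.989ms (6/5)
2. 808.989ms @ 6/5 + 404.494ms (3/5)
3. 1213.483ms @ 9/5 + 404.494ms (3/5)
4. 1617.978ms @ 12/5 + 404.494ms (3/5)
5. 2022.472ms @ 3 + 337.079ms (1/2)
6. 2359.551ms @ 7/2 + 337.079ms (1/2)
7. 2696.629ms @ 4 + 337.079ms (1/2)
8. 3033.708ms @ 9/2 + 505.618ms (3/4)
9. 3539.326ms @ 21/4 + 505.618ms (3/4)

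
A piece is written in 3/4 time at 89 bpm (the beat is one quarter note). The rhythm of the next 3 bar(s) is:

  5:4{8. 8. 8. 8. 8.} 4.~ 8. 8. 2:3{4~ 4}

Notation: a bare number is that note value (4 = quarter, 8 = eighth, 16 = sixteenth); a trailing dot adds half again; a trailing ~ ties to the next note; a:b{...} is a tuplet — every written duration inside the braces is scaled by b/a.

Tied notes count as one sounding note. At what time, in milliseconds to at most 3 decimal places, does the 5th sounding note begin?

note 5 onset = 12/5b = 1617.978ms

1. 0.0ms @ 0 + 404.494ms (3/5)
2. 404.494ms @ 3/5 + 404.494ms (3/5)
3. 808.989ms @ 6/5 + 404.494ms (3/5)
4. 1213.483ms @ 9/5 + 404.494ms (3/5)
5. 1617.978ms @ 12/5 + 404.494ms (3/5)
6. 2022.472ms @ 3 + 1516.854ms (9/4)
7. 3539.326ms @ 21/4 + 505.618ms (3/4)
8. 4044.944ms @ 6 + 2022.472ms (3)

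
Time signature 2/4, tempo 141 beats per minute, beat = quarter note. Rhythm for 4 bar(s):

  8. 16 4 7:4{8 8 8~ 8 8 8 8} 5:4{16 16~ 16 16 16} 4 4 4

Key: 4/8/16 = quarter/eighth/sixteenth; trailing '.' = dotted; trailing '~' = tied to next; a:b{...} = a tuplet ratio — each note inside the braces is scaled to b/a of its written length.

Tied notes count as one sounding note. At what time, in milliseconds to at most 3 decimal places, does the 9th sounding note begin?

note 9 onset = 26/7b = 1580.547ms

1. 0.0ms @ 0 + 319.149ms (3/4)
2. 319.149ms @ 3/4 + 106.383ms (1/4)
3. 425.532ms @ 1 + 425.532ms (1)
4. 851.064ms @ 2 + 121.581ms (2/7)
5. 972.644ms @ 16/7 + 121.581ms (2/7)
6. 1094.225ms @ 18/7 + 243.161ms (4/7)
7. 1337.386ms @ 22/7 + 121.581ms (2/7)
8. 1458.967ms @ 24/7 + 121.581ms (2/7)
9. 1580.547ms @ 26/7 + 121.581ms (2/7)
10. 1702.128ms @ 4 + 85.106ms (1/5)
11. 1787.234ms @ 21/5 + 170.213ms (2/5)
12. 1957.447ms @ 23/5 + 85.106ms (1/5)
13. 2042.553ms @ 24/5 + 85.106ms (1/5)
14. 2127.66ms @ 5 + 425.532ms (1)
15. 2553.191ms @ 6 + 425.532ms (1)
16. 2978.723ms @ 7 + 425.532ms (1)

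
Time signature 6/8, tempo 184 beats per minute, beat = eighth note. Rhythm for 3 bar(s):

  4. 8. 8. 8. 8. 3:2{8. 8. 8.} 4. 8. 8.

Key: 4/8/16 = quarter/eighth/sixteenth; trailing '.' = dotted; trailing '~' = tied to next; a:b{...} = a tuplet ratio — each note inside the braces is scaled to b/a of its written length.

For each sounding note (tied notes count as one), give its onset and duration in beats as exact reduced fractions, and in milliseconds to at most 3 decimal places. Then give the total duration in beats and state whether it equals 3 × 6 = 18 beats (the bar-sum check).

1) 0.0ms=0b +978.261ms=3b
2) 978.261ms=3b +489.13ms=3/2b
3) 1467.391ms=9/2b +489.13ms=3/2b
4) 1956.522ms=6b +489.13ms=3/2b
5) 2445.652ms=15/2b +489.13ms=3/2b
6) 2934.783ms=9b +326.087ms=1b
7) 3260.87ms=10b +326.087ms=1b
8) 3586.957ms=11b +326.087ms=1b
9) 3913.043ms=12b +978.261ms=3b
10) 4891.304ms=15b +489.13ms=3/2b
11) 5380.435ms=33/2b +489.13ms=3/2b
Σ=18b of 18 (184bpm 6/8) — PASS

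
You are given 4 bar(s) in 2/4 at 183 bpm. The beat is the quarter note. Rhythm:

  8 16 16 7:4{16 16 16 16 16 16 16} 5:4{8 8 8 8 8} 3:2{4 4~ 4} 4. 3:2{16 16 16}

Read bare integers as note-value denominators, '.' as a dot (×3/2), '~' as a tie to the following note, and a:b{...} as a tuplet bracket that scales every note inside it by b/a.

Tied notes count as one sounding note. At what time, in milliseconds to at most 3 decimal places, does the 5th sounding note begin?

1. 0.0ms @ 0 + 163.934ms (1/2)
2. 163.934ms @ 1/2 + 81.967ms (1/4)
3. 245.902ms @ 3/4 + 81.967ms (1/4)
4. 327.869ms @ 1 + 46.838ms (1/7)
5. 374.707ms @ 8/7 + 46.838ms (1/7)
6. 421.546ms @ 9/7 + 46.838ms (1/7)
7. 468.384ms @ 10/7 + 46.838ms (1/7)
8. 515.222ms @ 11/7 + 46.838ms (1/7)
9. 562.061ms @ 12/7 + 46.838ms (1/7)
10. 608.899ms @ 13/7 + 46.838ms (1/7)
11. 655.738ms @ 2 + 131.148ms (2/5)
12. 786.885ms @ 12/5 + 131.148ms (2/5)
13. 918.033ms @ 14/5 + 131.148ms (2/5)
14. 1049.18ms @ 16/5 + 131.148ms (2/5)
15. 1180.328ms @ 18/5 + 131.148ms (2/5)
16. 1311.475ms @ 4 + 218.579ms (2/3)
17. 1530.055ms @ 14/3 + 437.158ms (4/3)
18. 1967.213ms @ 6 + 491.803ms (3/2)
19. 2459.016ms @ 15/2 + 54.645ms (1/6)
20. 2513.661ms @ 23/3 + 54.645ms (1/6)
21. 2568.306ms @ 47/6 + 54.645ms (1/6)

note 5 onset = 8/7b = 374.707ms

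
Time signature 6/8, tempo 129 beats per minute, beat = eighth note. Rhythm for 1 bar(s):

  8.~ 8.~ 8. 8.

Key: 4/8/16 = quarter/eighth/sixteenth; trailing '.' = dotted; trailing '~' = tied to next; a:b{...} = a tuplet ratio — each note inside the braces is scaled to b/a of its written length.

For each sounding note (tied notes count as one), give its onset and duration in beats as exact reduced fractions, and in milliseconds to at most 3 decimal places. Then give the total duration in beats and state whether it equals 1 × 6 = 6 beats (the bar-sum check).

1) 0.0ms=0b +2093.023ms=9/2b
2) 2093.023ms=9/2b +697.674ms=3/2b
Σ=6b of 6 (129bpm 6/8) — PASS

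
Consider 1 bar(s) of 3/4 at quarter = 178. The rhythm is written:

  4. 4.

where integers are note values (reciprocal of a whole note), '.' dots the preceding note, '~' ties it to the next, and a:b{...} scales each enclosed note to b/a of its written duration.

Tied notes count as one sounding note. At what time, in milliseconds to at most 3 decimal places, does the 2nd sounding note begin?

note 2 onset = 3/2b = 505.618ms

1. 0.0ms @ 0 + 505.618ms (3/2)
2. 505.618ms @ 3/2 + 505.618ms (3/2)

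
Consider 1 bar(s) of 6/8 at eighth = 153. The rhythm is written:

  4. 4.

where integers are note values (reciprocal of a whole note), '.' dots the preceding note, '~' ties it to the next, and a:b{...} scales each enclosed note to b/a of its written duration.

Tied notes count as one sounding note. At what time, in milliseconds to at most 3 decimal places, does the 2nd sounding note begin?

1. 0.0ms @ 0 + 1176.471ms (3)
2. 1176.471ms @ 3 + 1176.471ms (3)

note 2 onset = 3b = 1176.471ms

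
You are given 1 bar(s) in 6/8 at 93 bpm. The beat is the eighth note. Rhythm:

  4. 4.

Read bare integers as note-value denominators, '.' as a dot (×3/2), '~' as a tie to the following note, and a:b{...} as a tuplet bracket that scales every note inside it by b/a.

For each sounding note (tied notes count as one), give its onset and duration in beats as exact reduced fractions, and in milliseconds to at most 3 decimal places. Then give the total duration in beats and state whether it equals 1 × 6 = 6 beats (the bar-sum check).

1) 0.0ms=0b +1935.484ms=3b
2) 1935.484ms=3b +1935.484ms=3b
Σ=6b of 6 (93bpm 6/8) — PASS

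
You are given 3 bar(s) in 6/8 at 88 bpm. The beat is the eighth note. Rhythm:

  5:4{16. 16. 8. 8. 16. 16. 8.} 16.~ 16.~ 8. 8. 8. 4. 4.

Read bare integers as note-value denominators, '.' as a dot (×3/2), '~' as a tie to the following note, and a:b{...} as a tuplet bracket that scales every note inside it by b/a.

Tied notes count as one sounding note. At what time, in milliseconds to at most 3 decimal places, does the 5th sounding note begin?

note 5 onset = 18/5b = 2454.545ms

1. 0.0ms @ 0 + 409.091ms (3/5)
2. 409.091ms @ 3/5 + 409.091ms (3/5)
3. 818.182ms @ 6/5 + 818.182ms (6/5)
4. 1636.364ms @ 12/5 + 818.182ms (6/5)
5. 2454.545ms @ 18/5 + 409.091ms (3/5)
6. 2863.636ms @ 21/5 + 409.091ms (3/5)
7. 3272.727ms @ 24/5 + 818.182ms (6/5)
8. 4090.909ms @ 6 + 2045.455ms (3)
9. 6136.364ms @ 9 + 1022.727ms (3/2)
10. 7159.091ms @ 21/2 + 1022.727ms (3/2)
11. 8181.818ms @ 12 + 2045.455ms (3)
12. 10227.273ms @ 15 + 2045.455ms (3)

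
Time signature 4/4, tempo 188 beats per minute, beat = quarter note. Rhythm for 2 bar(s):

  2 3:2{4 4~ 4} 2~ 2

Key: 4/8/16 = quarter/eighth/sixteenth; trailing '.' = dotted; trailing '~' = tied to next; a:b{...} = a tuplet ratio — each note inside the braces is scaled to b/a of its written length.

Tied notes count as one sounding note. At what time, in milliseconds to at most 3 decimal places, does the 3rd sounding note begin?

note 3 onset = 8/3b = 851.064ms

1. 0.0ms @ 0 + 638.298ms (2)
2. 638.298ms @ 2 + 212.766ms (2/3)
3. 851.064ms @ 8/3 + 425.532ms (4/3)
4. 1276.596ms @ 4 + 1276.596ms (4)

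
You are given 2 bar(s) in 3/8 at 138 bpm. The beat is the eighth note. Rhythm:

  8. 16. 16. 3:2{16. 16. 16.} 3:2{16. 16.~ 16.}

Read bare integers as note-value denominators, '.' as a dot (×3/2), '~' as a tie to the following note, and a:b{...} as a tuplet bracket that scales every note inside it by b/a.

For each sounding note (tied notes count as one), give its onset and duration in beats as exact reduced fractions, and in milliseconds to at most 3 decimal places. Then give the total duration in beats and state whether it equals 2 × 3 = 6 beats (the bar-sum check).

1) 0.0ms=0b +652.174ms=3/2b
2) 652.174ms=3/2b +326.087ms=3/4b
3) 978.261ms=9/4b +326.087ms=3/4b
4) 1304.348ms=3b +217.391ms=1/2b
5) 1521.739ms=7/2b +217.391ms=1/2b
6) 1739.13ms=4b +217.391ms=1/2b
7) 1956.522ms=9/2b +217.391ms=1/2b
8) 2173.913ms=5b +434.783ms=1b
Σ=6b of 6 (138bpm 3/8) — PASS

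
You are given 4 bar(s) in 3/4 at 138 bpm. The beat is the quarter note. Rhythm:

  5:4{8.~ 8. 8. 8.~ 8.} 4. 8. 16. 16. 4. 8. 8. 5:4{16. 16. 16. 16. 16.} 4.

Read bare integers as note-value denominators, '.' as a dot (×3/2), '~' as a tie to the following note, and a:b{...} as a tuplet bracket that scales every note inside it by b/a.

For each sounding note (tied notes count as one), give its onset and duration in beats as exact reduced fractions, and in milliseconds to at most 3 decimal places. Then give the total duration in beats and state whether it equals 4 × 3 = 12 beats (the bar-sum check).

1) 0.0ms=0b +521.739ms=6/5b
2) 521.739ms=6/5b +260.87ms=3/5b
3) 782.609ms=9/5b +521.739ms=6/5b
4) 1304.348ms=3b +652.174ms=3/2b
5) 1956.522ms=9/2b +326.087ms=3/4b
6) 2282.609ms=21/4b +163.043ms=3/8b
7) 2445.652ms=45/8b +163.043ms=3/8b
8) 2608.696ms=6b +652.174ms=3/2b
9) 3260.87ms=15/2b +326.087ms=3/4b
10) 3586.957ms=33/4b +326.087ms=3/4b
11) 3913.043ms=9b +130.435ms=3/10b
12) 4043.478ms=93/10b +130.435ms=3/10b
13) 4173.913ms=48/5b +130.435ms=3/10b
14) 4304.348ms=99/10b +130.435ms=3/10b
15) 4434.783ms=51/5b +130.435ms=3/10b
16) 4565.217ms=21/2b +652.174ms=3/2b
Σ=12b of 12 (138bpm 3/4) — PASS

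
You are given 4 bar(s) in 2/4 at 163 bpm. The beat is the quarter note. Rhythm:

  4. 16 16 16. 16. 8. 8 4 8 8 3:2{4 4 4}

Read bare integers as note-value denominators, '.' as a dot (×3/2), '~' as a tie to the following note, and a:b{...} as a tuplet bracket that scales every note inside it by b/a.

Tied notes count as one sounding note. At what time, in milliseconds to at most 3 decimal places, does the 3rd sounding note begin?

note 3 onset = 7/4b = 644.172ms

1. 0.0ms @ 0 + 552.147ms (3/2)
2. 552.147ms @ 3/2 + 92.025ms (1/4)
3. 644.172ms @ 7/4 + 92.025ms (1/4)
4. 736.196ms @ 2 + 138.037ms (3/8)
5. 874.233ms @ 19/8 + 138.037ms (3/8)
6. 1012.27ms @ 11/4 + 276.074ms (3/4)
7. 1288.344ms @ 7/2 + 184.049ms (1/2)
8. 1472.393ms @ 4 + 368.098ms (1)
9. 1840.491ms @ 5 + 184.049ms (1/2)
10. 2024.54ms @ 11/2 + 184.049ms (1/2)
11. 2208.589ms @ 6 + 245.399ms (2/3)
12. 2453.988ms @ 20/3 + 245.399ms (2/3)
13. 2699.387ms @ 22/3 + 245.399ms (2/3)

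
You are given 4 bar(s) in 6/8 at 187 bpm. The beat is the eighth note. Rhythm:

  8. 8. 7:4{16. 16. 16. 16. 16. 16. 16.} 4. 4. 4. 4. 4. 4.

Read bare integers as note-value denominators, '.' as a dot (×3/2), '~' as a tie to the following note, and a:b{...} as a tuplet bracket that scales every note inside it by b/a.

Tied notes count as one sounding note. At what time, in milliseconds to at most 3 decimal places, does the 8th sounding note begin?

1. 0.0ms @ 0 + 481.283ms (3/2)
2. 481.283ms @ 3/2 + 481.283ms (3/2)
3. 962.567ms @ 3 + 137.51ms (3/7)
4. 1100.076ms @ 24/7 + 137.51ms (3/7)
5. 1237.586ms @ 27/7 + 137.51ms (3/7)
6. 1375.095ms @ 30/7 + 137.51ms (3/7)
7. 1512.605ms @ 33/7 + 137.51ms (3/7)
8. 1650.115ms @ 36/7 + 137.51ms (3/7)
9. 1787.624ms @ 39/7 + 137.51ms (3/7)
10. 1925.134ms @ 6 + 962.567ms (3)
11. 2887.701ms @ 9 + 962.567ms (3)
12. 3850.267ms @ 12 + 962.567ms (3)
13. 4812.834ms @ 15 + 962.567ms (3)
14. 5775.401ms @ 18 + 962.567ms (3)
15. 6737.968ms @ 21 + 962.567ms (3)

note 8 onset = 36/7b = 1650.115ms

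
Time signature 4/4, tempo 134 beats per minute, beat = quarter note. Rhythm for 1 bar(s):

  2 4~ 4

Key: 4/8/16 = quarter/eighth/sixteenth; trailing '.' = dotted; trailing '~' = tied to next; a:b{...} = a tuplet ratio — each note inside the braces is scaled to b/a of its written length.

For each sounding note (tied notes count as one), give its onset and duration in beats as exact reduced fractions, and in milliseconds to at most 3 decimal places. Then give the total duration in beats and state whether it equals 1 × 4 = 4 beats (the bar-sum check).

1) 0.0ms=0b +895.522ms=2b
2) 895.522ms=2b +895.522ms=2b
Σ=4b of 4 (134bpm 4/4) — PASS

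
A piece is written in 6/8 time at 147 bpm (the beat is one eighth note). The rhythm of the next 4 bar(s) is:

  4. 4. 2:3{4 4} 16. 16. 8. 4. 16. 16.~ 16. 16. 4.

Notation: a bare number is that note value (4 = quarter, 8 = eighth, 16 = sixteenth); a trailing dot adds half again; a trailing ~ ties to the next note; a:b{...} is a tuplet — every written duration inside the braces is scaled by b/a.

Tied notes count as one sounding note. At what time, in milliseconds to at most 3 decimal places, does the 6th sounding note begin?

1. 0.0ms @ 0 + 1224.49ms (3)
2. 1224.49ms @ 3 + 1224.49ms (3)
3. 2448.98ms @ 6 + 1224.49ms (3)
4. 3673.469ms @ 9 + 1224.49ms (3)
5. 4897.959ms @ 12 + 306.122ms (3/4)
6. 5204.082ms @ 51/4 + 306.122ms (3/4)
7. 5510.204ms @ 27/2 + 612.245ms (3/2)
8. 6122.449ms @ 15 + 1224.49ms (3)
9. 7346.939ms @ 18 + 306.122ms (3/4)
10. 7653.061ms @ 75/4 + 612.245ms (3/2)
11. 8265.306ms @ 81/4 + 306.122ms (3/4)
12. 8571.429ms @ 21 + 1224.49ms (3)

note 6 onset = 51/4b = 5204.082ms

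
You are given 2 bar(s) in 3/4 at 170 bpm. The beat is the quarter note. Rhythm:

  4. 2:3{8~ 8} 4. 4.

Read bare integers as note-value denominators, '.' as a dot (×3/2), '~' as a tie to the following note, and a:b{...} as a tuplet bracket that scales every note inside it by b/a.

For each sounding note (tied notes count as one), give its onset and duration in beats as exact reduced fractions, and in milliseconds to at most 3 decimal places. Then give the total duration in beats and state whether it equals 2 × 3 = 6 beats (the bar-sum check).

1) 0.0ms=0b +529.412ms=3/2b
2) 529.412ms=3/2b +529.412ms=3/2b
3) 1058.824ms=3b +529.412ms=3/2b
4) 1588.235ms=9/2b +529.412ms=3/2b
Σ=6b of 6 (170bpm 3/4) — PASS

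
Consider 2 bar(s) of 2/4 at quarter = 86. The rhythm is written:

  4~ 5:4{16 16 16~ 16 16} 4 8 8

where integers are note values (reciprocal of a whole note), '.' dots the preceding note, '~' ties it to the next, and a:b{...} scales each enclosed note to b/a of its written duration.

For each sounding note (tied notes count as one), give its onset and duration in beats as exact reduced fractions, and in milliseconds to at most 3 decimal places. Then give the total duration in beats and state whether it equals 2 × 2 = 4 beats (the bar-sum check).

1) 0.0ms=0b +837.209ms=6/5b
2) 837.209ms=6/5b +139.535ms=1/5b
3) 976.744ms=7/5b +279.07ms=2/5b
4) 1255.814ms=9/5b +139.535ms=1/5b
5) 1395.349ms=2b +697.674ms=1b
6) 2093.023ms=3b +348.837ms=1/2b
7) 2441.86ms=7/2b +348.837ms=1/2b
Σ=4b of 4 (86bpm 2/4) — PASS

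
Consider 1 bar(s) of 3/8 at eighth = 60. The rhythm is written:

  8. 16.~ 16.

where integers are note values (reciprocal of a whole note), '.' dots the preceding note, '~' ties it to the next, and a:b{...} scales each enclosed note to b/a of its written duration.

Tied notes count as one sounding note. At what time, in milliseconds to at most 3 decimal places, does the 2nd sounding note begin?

note 2 onset = 3/2b = 1500.0ms

1. 0.0ms @ 0 + 1500.0ms (3/2)
2. 1500.0ms @ 3/2 + 1500.0ms (3/2)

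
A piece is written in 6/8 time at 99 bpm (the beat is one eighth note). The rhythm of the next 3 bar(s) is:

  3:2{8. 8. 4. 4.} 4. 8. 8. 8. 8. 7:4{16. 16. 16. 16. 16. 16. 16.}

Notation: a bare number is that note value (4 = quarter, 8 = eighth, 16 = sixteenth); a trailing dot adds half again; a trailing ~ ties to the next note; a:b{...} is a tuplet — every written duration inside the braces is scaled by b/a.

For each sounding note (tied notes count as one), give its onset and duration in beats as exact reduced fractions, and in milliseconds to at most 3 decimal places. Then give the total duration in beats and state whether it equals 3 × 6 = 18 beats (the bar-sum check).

1) 0.0ms=0b +606.061ms=1b
2) 606.061ms=1b +606.061ms=1b
3) 1212.121ms=2b +1212.121ms=2b
4) 2424.242ms=4b +1212.121ms=2b
5) 3636.364ms=6b +1818.182ms=3b
6) 5454.545ms=9b +909.091ms=3/2b
7) 6363.636ms=21/2b +909.091ms=3/2b
8) 7272.727ms=12b +909.091ms=3/2b
9) 8181.818ms=27/2b +909.091ms=3/2b
10) 9090.909ms=15b +259.74ms=3/7b
11) 9350.649ms=108/7b +259.74ms=3/7b
12) 9610.39ms=111/7b +259.74ms=3/7b
13) 9870.13ms=114/7b +259.74ms=3/7b
14) 10129.87ms=117/7b +259.74ms=3/7b
15) 10389.61ms=120/7b +259.74ms=3/7b
16) 10649.351ms=123/7b +259.74ms=3/7b
Σ=18b of 18 (99bpm 6/8) — PASS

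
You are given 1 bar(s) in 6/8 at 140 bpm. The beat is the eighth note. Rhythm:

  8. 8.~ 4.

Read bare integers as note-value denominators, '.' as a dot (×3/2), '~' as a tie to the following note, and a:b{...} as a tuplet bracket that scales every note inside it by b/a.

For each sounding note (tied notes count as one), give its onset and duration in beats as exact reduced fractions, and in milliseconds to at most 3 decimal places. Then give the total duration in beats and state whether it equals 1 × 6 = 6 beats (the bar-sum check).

1) 0.0ms=0b +642.857ms=3/2b
2) 642.857ms=3/2b +1928.571ms=9/2b
Σ=6b of 6 (140bpm 6/8) — PASS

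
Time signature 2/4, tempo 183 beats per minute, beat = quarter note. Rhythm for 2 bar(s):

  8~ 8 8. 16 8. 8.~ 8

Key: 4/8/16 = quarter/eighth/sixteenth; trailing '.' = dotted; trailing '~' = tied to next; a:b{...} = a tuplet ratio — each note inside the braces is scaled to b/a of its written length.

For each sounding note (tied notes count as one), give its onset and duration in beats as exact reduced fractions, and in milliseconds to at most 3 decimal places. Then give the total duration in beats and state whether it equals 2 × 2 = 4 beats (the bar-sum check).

1) 0.0ms=0b +327.869ms=1b
2) 327.869ms=1b +245.902ms=3/4b
3) 573.77ms=7/4b +81.967ms=1/4b
4) 655.738ms=2b +245.902ms=3/4b
5) 901.639ms=11/4b +409.836ms=5/4b
Σ=4b of 4 (183bpm 2/4) — PASS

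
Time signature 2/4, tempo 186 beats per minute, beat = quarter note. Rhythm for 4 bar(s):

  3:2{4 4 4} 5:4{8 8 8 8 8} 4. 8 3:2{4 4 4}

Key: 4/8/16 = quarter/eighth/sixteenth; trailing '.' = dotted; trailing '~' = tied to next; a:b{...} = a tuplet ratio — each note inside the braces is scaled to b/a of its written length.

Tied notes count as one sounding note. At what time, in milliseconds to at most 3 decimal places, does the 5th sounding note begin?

1. 0.0ms @ 0 + 215.054ms (2/3)
2. 215.054ms @ 2/3 + 215.054ms (2/3)
3. 430.108ms @ 4/3 + 215.054ms (2/3)
4. 645.161ms @ 2 + 129.032ms (2/5)
5. 774.194ms @ 12/5 + 129.032ms (2/5)
6. 903.226ms @ 14/5 + 129.032ms (2/5)
7. 1032.258ms @ 16/5 + 129.032ms (2/5)
8. 1161.29ms @ 18/5 + 129.032ms (2/5)
9. 1290.323ms @ 4 + 483.871ms (3/2)
10. 1774.194ms @ 11/2 + 161.29ms (1/2)
11. 1935.484ms @ 6 + 215.054ms (2/3)
12. 2150.538ms @ 20/3 + 215.054ms (2/3)
13. 2365.591ms @ 22/3 + 215.054ms (2/3)

note 5 onset = 12/5b = 774.194ms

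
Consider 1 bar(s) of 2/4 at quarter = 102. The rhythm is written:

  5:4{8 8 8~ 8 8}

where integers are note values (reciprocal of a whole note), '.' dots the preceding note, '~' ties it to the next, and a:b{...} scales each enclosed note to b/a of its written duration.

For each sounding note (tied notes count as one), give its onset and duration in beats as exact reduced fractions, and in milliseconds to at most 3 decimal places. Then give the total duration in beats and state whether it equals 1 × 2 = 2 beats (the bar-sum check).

1) 0.0ms=0b +235.294ms=2/5b
2) 235.294ms=2/5b +235.294ms=2/5b
3) 470.588ms=4/5b +470.588ms=4/5b
4) 941.176ms=8/5b +235.294ms=2/5b
Σ=2b of 2 (102bpm 2/4) — PASS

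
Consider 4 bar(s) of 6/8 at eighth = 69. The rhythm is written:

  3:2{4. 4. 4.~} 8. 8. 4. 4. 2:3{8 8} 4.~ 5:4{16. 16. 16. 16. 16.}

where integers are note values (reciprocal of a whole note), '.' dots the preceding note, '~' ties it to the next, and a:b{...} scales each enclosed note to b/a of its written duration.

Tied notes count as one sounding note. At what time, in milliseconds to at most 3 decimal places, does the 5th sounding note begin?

1. 0.0ms @ 0 + 1739.13ms (2)
2. 1739.13ms @ 2 + 1739.13ms (2)
3. 3478.261ms @ 4 + 3043.478ms (7/2)
4. 6521.739ms @ 15/2 + 1304.348ms (3/2)
5. 7826.087ms @ 9 + 2608.696ms (3)
6. 10434.783ms @ 12 + 2608.696ms (3)
7. 13043.478ms @ 15 + 1304.348ms (3/2)
8. 14347.826ms @ 33/2 + 1304.348ms (3/2)
9. 15652.174ms @ 18 + 3130.435ms (18/5)
10. 18782.609ms @ 108/5 + 521.739ms (3/5)
11. 19304.348ms @ 111/5 + 521.739ms (3/5)
12. 19826.087ms @ 114/5 + 521.739ms (3/5)
13. 20347.826ms @ 117/5 + 521.739ms (3/5)

note 5 onset = 9b = 7826.087ms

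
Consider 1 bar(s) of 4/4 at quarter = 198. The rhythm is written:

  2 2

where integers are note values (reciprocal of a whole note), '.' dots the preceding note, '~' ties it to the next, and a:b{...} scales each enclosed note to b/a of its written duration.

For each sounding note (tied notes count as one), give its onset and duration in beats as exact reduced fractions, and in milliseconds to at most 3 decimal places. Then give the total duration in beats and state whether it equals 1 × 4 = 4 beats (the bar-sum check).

1) 0.0ms=0b +606.061ms=2b
2) 606.061ms=2b +606.061ms=2b
Σ=4b of 4 (198bpm 4/4) — PASS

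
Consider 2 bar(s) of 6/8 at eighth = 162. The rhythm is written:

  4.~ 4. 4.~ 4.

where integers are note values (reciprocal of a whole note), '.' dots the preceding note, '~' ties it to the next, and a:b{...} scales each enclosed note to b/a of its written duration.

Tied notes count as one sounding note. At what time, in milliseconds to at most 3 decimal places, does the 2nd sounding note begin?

note 2 onset = 6b = 2222.222ms

1. 0.0ms @ 0 + 2222.222ms (6)
2. 2222.222ms @ 6 + 2222.222ms (6)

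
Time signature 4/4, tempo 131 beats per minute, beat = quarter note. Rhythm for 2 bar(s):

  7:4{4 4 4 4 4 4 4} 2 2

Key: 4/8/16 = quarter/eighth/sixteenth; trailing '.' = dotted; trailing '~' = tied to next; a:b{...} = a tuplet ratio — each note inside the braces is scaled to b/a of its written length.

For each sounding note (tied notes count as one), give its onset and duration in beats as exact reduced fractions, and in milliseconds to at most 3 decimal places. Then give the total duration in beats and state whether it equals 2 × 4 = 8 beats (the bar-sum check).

1) 0.0ms=0b +261.723ms=4/7b
2) 261.723ms=4/7b +261.723ms=4/7b
3) 523.446ms=8/7b +261.723ms=4/7b
4) 785.169ms=12/7b +261.723ms=4/7b
5) 1046.892ms=16/7b +261.723ms=4/7b
6) 1308.615ms=20/7b +261.723ms=4/7b
7) 1570.338ms=24/7b +261.723ms=4/7b
8) 1832.061ms=4b +916.031ms=2b
9) 2748.092ms=6b +916.031ms=2b
Σ=8b of 8 (131bpm 4/4) — PASS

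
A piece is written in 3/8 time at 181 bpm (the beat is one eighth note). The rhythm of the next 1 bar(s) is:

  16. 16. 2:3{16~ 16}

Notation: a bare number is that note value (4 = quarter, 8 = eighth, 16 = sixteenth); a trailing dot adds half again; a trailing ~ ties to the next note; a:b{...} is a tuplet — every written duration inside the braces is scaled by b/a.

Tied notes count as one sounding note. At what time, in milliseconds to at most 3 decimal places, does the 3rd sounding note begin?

note 3 onset = 3/2b = 497.238ms

1. 0.0ms @ 0 + 248.619ms (3/4)
2. 248.619ms @ 3/4 + 248.619ms (3/4)
3. 497.238ms @ 3/2 + 497.238ms (3/2)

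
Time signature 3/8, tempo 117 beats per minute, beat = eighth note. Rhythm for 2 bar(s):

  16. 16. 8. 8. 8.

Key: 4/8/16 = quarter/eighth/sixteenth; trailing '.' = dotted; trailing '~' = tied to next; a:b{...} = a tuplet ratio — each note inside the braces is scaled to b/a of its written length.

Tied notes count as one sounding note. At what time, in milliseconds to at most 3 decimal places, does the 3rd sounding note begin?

1. 0.0ms @ 0 + 384.615ms (3/4)
2. 384.615ms @ 3/4 + 384.615ms (3/4)
3. 769.231ms @ 3/2 + 769.231ms (3/2)
4. 1538.462ms @ 3 + 769.231ms (3/2)
5. 2307.692ms @ 9/2 + 769.231ms (3/2)

note 3 onset = 3/2b = 769.231ms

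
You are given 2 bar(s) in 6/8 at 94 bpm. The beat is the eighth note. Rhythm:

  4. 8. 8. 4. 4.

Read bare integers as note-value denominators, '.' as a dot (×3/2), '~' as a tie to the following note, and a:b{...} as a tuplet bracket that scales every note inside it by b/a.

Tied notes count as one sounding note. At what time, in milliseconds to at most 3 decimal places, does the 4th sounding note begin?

1. 0.0ms @ 0 + 1914.894ms (3)
2. 1914.894ms @ 3 + 957.447ms (3/2)
3. 2872.34ms @ 9/2 + 957.447ms (3/2)
4. 3829.787ms @ 6 + 1914.894ms (3)
5. 5744.681ms @ 9 + 1914.894ms (3)

note 4 onset = 6b = 3829.787ms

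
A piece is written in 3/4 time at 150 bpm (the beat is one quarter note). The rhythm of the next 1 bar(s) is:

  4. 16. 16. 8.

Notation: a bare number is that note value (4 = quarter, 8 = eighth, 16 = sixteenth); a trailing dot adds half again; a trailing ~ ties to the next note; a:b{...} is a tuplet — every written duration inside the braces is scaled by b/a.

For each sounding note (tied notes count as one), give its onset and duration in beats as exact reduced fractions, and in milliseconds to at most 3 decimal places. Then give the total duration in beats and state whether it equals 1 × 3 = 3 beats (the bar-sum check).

1) 0.0ms=0b +600.0ms=3/2b
2) 600.0ms=3/2b +150.0ms=3/8b
3) 750.0ms=15/8b +150.0ms=3/8b
4) 900.0ms=9/4b +300.0ms=3/4b
Σ=3b of 3 (150bpm 3/4) — PASS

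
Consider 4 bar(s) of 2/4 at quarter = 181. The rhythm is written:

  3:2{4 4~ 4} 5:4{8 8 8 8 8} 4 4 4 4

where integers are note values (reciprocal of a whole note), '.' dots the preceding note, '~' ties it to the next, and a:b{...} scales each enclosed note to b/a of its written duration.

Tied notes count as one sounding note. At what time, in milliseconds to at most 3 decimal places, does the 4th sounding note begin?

1. 0.0ms @ 0 + 220.994ms (2/3)
2. 220.994ms @ 2/3 + 441.989ms (4/3)
3. 662.983ms @ 2 + 132.597ms (2/5)
4. 795.58ms @ 12/5 + 132.597ms (2/5)
5. 928.177ms @ 14/5 + 132.597ms (2/5)
6. 1060.773ms @ 16/5 + 132.597ms (2/5)
7. 1193.37ms @ 18/5 + 132.597ms (2/5)
8. 1325.967ms @ 4 + 331.492ms (1)
9. 1657.459ms @ 5 + 331.492ms (1)
10. 1988.95ms @ 6 + 331.492ms (1)
11. 2320.442ms @ 7 + 331.492ms (1)

note 4 onset = 12/5b = 795.58ms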